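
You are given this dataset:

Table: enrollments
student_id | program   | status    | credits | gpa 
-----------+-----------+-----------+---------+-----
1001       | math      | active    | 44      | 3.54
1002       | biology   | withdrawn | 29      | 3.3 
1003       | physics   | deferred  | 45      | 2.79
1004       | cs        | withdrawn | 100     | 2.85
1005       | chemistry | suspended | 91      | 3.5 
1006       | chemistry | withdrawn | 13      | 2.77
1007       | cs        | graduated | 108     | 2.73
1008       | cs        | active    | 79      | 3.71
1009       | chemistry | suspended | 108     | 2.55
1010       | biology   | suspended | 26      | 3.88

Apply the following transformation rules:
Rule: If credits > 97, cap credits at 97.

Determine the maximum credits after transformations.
97

Step 1: Original maximum credits = 108
Step 2: Apply cap at 97
Step 3: 3 records had credits > 97 and were capped
Step 4: Maximum after transformation = 97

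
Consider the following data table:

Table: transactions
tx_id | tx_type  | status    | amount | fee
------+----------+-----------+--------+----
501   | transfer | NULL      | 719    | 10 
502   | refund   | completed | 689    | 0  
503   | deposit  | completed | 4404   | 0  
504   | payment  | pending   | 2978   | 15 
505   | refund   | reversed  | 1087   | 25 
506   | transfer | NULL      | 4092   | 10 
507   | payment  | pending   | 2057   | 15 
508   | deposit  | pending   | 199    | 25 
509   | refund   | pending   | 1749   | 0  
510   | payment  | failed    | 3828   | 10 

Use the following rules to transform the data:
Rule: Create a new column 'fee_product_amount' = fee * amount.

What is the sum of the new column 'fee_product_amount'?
194065

Step 1: For each record, compute fee * amount
Example calculations:
  10 * 719 = 7190
  0 * 689 = 0
  0 * 4404 = 0
  ...
Step 2: Sum all derived values
Step 3: Total = 194065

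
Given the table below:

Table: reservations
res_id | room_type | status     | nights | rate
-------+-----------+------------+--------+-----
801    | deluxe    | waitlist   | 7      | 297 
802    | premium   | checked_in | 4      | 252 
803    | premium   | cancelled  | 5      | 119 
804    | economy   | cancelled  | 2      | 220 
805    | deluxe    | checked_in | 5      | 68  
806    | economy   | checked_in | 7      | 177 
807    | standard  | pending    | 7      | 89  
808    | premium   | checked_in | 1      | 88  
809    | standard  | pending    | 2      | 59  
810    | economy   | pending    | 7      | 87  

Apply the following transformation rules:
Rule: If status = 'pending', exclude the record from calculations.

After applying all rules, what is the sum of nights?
31

Step 1: Identify records where status = 'pending'
Step 2: The excluded records sum to 16
Step 3: Original total nights = 47
Step 4: Remaining total = 47 - 16 = 31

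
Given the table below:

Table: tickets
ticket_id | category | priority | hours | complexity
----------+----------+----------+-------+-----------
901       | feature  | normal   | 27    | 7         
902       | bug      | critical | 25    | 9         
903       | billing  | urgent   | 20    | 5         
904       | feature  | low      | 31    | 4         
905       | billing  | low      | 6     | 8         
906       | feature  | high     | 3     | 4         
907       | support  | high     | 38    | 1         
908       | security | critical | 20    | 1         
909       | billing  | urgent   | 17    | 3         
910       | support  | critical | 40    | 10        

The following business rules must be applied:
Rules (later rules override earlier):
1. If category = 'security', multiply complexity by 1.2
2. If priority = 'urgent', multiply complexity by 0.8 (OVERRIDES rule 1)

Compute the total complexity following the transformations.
50.6

Step 1: Rule 2 takes priority for records with priority = 'urgent'
  - 2 records: 8 × 0.8 = 6.4
Step 2: Rule 1 applies to remaining records with category = 'security'
  - 1 records: 1 × 1.2 = 1.2
Step 3: Other records unchanged: 43
Step 4: Final sum = 6.4 + 1.2 + 43 = 50.6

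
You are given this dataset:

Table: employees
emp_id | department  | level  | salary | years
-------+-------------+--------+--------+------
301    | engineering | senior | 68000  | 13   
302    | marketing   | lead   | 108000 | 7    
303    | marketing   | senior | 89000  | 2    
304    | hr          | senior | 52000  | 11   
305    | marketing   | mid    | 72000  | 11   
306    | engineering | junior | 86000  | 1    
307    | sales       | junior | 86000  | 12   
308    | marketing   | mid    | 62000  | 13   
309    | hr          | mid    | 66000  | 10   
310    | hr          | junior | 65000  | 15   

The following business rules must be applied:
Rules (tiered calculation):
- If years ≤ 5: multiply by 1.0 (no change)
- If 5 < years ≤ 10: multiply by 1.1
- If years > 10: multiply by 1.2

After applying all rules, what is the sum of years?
111.7

Step 1: Tier 1 (years ≤ 5): 2 records, sum = 3 × 1.0 = 3.0
Step 2: Tier 2 (5 < years ≤ 10): 2 records, sum = 17 × 1.1 = 18.7
Step 3: Tier 3 (years > 10): 6 records, sum = 75 × 1.2 = 90.0
Step 4: Final sum = 3.0 + 18.7 + 90.0 = 111.7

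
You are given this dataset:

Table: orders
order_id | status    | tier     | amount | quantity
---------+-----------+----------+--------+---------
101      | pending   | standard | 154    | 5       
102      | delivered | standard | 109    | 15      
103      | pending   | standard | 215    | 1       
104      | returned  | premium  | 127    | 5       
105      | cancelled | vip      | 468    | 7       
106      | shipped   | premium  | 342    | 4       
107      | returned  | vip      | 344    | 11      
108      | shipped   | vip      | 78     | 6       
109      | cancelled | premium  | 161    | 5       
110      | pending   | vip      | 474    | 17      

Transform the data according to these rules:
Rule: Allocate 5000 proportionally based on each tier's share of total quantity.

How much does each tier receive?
premium: 921.05, standard: 1381.58, vip: 2697.37

Step 1: Calculate total quantity = 76
Step 2: Calculate each tier's proportion:
  premium: 14/76 = 18.42% → 921.05
  standard: 21/76 = 27.63% → 1381.58
  vip: 41/76 = 53.95% → 2697.37
Step 3: Verify: sum of allocations ≈ 5000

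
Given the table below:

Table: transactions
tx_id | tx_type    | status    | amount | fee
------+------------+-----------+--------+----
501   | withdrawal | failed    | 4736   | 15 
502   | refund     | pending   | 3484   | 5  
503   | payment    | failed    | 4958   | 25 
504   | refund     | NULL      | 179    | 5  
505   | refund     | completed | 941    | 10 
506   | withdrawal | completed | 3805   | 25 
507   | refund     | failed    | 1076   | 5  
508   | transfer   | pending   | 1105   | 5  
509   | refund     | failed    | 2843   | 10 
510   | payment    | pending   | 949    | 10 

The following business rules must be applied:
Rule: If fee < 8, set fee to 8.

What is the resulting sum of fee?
127

Step 1: 4 records have fee < 8
Step 2: These records originally summed to 20
Step 3: After setting to minimum: 4 × 8 = 32
Step 4: Unaffected records sum: 95
Step 5: Final sum = 32 + 95 = 127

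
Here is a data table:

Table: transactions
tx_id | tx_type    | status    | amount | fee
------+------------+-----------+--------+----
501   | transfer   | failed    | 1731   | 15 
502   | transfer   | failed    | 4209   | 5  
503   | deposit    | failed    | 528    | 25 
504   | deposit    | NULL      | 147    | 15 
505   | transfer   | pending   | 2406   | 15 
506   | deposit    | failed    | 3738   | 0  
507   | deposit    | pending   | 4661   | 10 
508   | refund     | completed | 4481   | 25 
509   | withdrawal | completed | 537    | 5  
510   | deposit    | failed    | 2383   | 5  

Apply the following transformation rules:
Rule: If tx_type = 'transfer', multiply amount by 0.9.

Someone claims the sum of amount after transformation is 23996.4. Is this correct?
No, the correct result is 23986.4.

Step 1: Calculate the correct sum after transformation
Step 2: Apply multiplier 0.9 to records where tx_type = 'transfer'
Step 3: Correct result = 23986.4
Step 4: Claimed result = 23996.4
Step 5: 23986.4 ≠ 23996.4
Conclusion: The claimed result is incorrect. The correct answer is 23986.4.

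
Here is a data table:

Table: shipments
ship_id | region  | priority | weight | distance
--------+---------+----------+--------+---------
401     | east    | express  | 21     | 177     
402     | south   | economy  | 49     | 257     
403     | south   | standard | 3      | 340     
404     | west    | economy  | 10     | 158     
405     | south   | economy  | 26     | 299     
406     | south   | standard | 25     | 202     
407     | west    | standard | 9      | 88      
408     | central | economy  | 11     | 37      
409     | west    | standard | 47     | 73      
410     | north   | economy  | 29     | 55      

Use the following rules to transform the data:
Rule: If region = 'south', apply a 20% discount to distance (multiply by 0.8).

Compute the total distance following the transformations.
1466.4

Step 1: Records with region = 'south' have total distance = 1098
Step 2: Apply multiplier: 1098 × 0.8 = 878.4
Step 3: Other records total: 588
Step 4: Final sum = 878.4 + 588 = 1466.4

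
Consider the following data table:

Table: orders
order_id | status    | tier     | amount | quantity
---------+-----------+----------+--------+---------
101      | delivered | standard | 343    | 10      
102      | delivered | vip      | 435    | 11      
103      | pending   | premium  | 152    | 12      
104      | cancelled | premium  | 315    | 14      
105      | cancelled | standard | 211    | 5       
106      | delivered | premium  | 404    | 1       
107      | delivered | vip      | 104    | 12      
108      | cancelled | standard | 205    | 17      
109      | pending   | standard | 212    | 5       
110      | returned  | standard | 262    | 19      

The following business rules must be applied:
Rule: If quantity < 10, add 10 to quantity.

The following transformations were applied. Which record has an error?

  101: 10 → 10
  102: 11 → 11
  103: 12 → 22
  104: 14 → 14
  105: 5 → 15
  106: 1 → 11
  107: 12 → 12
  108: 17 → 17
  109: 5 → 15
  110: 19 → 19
Record 103 has an error. The correct transformed value should be 12, not 22.

Step 1: Check each record against the rule
Step 2: Record 103 has quantity = 12
Step 3: Since 12 >= 10, the bonus should not have been applied
Step 4: Correct value = 12, but claimed value = 22
Conclusion: Record 103 has the error.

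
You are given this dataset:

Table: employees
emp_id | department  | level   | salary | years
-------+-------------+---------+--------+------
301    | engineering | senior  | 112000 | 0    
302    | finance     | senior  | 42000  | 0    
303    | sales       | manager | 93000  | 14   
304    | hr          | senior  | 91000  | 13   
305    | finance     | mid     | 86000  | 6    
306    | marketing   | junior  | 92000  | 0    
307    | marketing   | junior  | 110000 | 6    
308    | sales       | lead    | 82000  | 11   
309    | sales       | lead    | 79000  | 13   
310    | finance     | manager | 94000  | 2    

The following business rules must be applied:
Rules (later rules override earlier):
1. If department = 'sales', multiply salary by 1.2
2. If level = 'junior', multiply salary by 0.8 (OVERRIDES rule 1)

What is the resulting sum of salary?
891400.0

Step 1: Rule 2 takes priority for records with level = 'junior'
  - 2 records: 202000 × 0.8 = 161600.0
Step 2: Rule 1 applies to remaining records with department = 'sales'
  - 3 records: 254000 × 1.2 = 304800.0
Step 3: Other records unchanged: 425000
Step 4: Final sum = 161600.0 + 304800.0 + 425000 = 891400.0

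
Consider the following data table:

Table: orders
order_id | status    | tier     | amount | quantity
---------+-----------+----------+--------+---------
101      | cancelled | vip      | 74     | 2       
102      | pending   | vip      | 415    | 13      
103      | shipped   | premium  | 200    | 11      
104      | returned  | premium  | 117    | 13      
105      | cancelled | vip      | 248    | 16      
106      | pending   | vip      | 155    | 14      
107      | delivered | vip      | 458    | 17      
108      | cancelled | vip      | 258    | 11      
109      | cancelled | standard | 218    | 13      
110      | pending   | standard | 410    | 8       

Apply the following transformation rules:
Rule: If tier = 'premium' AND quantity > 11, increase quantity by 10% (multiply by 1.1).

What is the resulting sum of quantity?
119.3

Step 1: Find records where tier = 'premium' AND quantity > 11
Step 2: 1 records match, summing to 13
Step 3: After multiplier: 13 × 1.1 = 14.3
Step 4: Unaffected records sum: 105
Step 5: Final sum = 14.3 + 105 = 119.3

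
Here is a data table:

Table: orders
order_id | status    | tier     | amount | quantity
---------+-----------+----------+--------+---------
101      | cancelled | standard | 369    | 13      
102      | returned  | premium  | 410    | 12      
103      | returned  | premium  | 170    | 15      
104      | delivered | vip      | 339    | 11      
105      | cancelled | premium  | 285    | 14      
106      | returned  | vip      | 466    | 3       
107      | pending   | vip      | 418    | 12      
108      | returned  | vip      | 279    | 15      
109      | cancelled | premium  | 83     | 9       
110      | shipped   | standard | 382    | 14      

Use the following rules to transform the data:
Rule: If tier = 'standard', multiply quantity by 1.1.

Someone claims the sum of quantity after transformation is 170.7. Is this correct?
No, the correct result is 120.7.

Step 1: Calculate the correct sum after transformation
Step 2: Apply multiplier 1.1 to records where tier = 'standard'
Step 3: Correct result = 120.7
Step 4: Claimed result = 170.7
Step 5: 120.7 ≠ 170.7
Conclusion: The claimed result is incorrect. The correct answer is 120.7.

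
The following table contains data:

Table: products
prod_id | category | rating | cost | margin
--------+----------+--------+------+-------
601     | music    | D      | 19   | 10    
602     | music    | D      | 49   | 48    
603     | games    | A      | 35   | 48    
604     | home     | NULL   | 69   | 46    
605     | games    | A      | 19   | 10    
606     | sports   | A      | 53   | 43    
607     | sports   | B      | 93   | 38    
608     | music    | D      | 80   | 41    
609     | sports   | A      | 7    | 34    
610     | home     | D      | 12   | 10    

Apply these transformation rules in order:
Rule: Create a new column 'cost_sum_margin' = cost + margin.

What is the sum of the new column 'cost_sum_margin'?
764

Step 1: For each record, compute cost + margin
Example calculations:
  19 + 10 = 29
  49 + 48 = 97
  35 + 48 = 83
  ...
Step 2: Sum all derived values
Step 3: Total = 764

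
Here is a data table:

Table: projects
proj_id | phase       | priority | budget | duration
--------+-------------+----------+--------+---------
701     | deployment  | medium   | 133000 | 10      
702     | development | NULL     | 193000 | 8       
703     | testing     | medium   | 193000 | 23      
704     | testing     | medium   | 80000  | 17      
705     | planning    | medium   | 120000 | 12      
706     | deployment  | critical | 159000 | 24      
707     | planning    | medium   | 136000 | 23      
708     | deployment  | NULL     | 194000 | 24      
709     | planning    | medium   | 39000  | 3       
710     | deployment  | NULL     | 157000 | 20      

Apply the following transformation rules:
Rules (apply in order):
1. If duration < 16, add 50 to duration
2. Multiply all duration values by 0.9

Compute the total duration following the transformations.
327.6

Step 1: Apply Rule 1 - Add 50 to records with duration < 16
  - 4 records affected: 33 + (4 × 50) = 233
  - Unaffected records: 131
  - Sum after Rule 1: 364
Step 2: Apply Rule 2 - Multiply all by 0.9
  - 364 × 0.9 = 327.6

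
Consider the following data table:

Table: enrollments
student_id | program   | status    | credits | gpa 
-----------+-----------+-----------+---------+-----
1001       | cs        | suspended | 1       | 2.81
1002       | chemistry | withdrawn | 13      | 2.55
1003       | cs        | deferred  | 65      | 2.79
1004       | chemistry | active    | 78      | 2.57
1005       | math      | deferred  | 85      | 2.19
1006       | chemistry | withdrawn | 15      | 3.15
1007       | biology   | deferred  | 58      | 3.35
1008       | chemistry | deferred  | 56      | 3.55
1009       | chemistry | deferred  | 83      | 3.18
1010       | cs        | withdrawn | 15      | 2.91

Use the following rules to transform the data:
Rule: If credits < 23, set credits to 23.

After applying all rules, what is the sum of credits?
517

Step 1: 4 records have credits < 23
Step 2: These records originally summed to 44
Step 3: After setting to minimum: 4 × 23 = 92
Step 4: Unaffected records sum: 425
Step 5: Final sum = 92 + 425 = 517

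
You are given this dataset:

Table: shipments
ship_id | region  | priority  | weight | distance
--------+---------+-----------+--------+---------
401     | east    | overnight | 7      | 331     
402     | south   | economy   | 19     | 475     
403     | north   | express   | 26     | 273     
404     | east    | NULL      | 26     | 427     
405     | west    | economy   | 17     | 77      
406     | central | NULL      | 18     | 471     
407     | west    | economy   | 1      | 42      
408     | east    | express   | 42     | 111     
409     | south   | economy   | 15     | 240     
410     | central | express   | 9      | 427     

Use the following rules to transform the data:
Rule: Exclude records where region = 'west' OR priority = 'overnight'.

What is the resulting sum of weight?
155

Step 1: Find records where region = 'west' OR priority = 'overnight'
Step 2: 3 records match, summing to 25
Step 3: Original sum: 180
Step 4: Remaining sum = 180 - 25 = 155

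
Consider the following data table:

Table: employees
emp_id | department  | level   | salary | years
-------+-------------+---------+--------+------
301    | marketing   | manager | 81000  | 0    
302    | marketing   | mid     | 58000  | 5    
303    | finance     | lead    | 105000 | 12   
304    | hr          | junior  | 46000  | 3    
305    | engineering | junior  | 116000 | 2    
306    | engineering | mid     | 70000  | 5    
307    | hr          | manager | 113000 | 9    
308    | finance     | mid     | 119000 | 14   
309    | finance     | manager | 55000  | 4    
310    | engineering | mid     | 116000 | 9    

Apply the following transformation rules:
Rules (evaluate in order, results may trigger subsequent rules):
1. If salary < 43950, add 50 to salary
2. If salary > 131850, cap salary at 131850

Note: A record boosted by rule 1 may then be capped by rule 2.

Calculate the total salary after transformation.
879000

Step 1: Apply rule 1 to records with salary < 43950
  - 0 records get bonus of 50
  - Of these, 0 records then exceed 131850 and get capped
Step 2: Apply rule 2 to records with salary > 131850
  - 0 records (original) are capped
Step 3: Calculate final sum = 879000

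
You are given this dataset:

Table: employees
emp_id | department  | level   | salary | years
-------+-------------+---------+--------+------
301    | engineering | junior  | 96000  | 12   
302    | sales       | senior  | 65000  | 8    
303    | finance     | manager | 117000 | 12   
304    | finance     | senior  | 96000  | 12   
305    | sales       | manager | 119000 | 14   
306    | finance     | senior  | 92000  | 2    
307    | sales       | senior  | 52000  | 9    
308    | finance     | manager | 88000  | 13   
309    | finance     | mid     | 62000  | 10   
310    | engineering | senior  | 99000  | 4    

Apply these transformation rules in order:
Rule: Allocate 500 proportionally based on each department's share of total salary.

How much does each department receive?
engineering: 110.05, finance: 256.77, sales: 133.18

Step 1: Calculate total salary = 886000
Step 2: Calculate each department's proportion:
  engineering: 195000/886000 = 22.01% → 110.05
  finance: 455000/886000 = 51.35% → 256.77
  sales: 236000/886000 = 26.64% → 133.18
Step 3: Verify: sum of allocations ≈ 500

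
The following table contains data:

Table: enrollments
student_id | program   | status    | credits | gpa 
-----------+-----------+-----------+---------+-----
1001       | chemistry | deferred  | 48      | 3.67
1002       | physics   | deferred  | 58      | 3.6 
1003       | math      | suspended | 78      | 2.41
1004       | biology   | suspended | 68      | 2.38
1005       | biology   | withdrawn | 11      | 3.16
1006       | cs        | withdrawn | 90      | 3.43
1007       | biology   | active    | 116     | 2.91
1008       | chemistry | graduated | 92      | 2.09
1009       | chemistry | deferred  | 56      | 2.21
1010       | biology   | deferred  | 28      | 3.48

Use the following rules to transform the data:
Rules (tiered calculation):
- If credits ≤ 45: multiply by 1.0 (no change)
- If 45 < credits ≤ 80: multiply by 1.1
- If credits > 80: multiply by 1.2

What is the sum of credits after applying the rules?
735.4

Step 1: Tier 1 (credits ≤ 45): 2 records, sum = 39 × 1.0 = 39.0
Step 2: Tier 2 (45 < credits ≤ 80): 5 records, sum = 308 × 1.1 = 338.8
Step 3: Tier 3 (credits > 80): 3 records, sum = 298 × 1.2 = 357.6
Step 4: Final sum = 39.0 + 338.8 + 357.6 = 735.4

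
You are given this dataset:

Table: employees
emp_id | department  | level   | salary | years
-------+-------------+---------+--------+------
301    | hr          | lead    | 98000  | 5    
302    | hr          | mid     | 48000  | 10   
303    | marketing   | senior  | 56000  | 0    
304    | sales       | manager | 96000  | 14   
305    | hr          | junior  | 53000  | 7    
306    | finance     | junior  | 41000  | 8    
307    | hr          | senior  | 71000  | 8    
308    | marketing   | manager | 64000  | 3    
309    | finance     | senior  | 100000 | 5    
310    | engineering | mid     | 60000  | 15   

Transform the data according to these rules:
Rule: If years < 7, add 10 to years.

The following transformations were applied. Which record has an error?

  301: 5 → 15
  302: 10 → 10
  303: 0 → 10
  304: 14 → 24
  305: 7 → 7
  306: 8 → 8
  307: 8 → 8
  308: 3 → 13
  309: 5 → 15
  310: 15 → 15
Record 304 has an error. The correct transformed value should be 14, not 24.

Step 1: Check each record against the rule
Step 2: Record 304 has years = 14
Step 3: Since 14 >= 7, the bonus should not have been applied
Step 4: Correct value = 14, but claimed value = 24
Conclusion: Record 304 has the error.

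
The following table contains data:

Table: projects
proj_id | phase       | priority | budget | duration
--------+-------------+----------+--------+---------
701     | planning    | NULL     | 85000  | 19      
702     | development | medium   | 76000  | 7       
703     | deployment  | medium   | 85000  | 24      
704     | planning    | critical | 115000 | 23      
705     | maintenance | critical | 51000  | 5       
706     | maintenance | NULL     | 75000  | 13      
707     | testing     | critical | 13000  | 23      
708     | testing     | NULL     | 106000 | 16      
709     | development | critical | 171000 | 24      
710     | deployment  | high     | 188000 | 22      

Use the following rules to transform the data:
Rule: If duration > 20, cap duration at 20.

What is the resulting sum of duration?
160

Step 1: 5 records have duration > 20
Step 2: These records originally summed to 116
Step 3: After capping: 5 × 20 = 100
Step 4: Unaffected records sum: 60
Step 5: Final sum = 100 + 60 = 160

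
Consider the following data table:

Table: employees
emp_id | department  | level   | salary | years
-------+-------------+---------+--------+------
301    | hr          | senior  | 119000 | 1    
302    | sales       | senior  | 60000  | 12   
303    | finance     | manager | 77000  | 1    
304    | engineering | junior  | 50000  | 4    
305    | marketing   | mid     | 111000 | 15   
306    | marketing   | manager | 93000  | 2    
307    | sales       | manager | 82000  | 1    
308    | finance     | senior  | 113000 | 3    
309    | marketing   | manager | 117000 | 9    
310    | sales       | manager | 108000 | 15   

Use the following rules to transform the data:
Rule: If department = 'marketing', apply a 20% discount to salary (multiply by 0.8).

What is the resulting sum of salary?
865800.0

Step 1: Records with department = 'marketing' have total salary = 321000
Step 2: Apply multiplier: 321000 × 0.8 = 256800.0
Step 3: Other records total: 609000
Step 4: Final sum = 256800.0 + 609000 = 865800.0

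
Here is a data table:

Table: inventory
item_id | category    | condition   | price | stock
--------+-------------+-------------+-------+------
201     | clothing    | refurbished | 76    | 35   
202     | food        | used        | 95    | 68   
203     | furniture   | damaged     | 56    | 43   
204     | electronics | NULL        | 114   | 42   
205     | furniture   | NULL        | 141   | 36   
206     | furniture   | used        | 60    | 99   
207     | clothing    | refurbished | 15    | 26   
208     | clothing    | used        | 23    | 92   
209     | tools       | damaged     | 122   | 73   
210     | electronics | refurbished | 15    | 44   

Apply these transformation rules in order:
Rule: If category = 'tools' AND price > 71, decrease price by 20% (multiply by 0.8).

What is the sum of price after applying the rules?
692.6

Step 1: Find records where category = 'tools' AND price > 71
Step 2: 1 records match, summing to 122
Step 3: After multiplier: 122 × 0.8 = 97.6
Step 4: Unaffected records sum: 595
Step 5: Final sum = 97.6 + 595 = 692.6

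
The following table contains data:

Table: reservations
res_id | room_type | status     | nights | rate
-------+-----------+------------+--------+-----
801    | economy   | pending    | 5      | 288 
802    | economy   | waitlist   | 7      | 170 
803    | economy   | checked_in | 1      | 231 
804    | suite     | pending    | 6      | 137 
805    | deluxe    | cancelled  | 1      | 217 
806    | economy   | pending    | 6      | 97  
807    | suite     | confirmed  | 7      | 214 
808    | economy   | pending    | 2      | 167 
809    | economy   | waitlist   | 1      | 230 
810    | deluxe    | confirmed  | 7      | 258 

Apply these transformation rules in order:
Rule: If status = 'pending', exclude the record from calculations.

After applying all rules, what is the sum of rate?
1320

Step 1: Identify records where status = 'pending'
Step 2: The excluded records sum to 689
Step 3: Original total rate = 2009
Step 4: Remaining total = 2009 - 689 = 1320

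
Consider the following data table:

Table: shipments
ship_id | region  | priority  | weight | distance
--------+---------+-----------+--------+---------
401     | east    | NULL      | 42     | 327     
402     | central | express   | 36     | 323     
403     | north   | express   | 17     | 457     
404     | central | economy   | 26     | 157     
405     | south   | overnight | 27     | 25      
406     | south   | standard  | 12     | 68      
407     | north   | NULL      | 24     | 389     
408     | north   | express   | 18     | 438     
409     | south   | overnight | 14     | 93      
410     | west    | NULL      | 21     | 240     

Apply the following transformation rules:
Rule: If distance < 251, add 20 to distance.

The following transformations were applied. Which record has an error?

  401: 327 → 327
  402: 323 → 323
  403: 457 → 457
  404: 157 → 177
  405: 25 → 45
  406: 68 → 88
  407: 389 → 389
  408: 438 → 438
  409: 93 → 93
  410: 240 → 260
Record 409 has an error. The correct transformed value should be 113, not 93.

Step 1: Check each record against the rule
Step 2: Record 409 has distance = 93
Step 3: Since 93 < 251, the bonus should have been applied
Step 4: Correct value = 113, but claimed value = 93
Conclusion: Record 409 has the error.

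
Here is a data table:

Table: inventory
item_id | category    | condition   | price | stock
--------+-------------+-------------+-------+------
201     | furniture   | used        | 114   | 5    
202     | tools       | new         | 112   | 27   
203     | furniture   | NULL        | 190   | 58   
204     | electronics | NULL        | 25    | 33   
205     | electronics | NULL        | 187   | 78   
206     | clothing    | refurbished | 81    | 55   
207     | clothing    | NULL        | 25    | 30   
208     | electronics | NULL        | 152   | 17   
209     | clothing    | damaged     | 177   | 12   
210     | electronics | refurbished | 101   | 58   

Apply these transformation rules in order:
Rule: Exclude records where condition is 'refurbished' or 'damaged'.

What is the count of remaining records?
7

Step 1: Count records to exclude
  - 2 (refurbished) + 1 (damaged) = 3 records
Step 2: Total records: 10
Step 3: Remaining = 10 - 3 = 7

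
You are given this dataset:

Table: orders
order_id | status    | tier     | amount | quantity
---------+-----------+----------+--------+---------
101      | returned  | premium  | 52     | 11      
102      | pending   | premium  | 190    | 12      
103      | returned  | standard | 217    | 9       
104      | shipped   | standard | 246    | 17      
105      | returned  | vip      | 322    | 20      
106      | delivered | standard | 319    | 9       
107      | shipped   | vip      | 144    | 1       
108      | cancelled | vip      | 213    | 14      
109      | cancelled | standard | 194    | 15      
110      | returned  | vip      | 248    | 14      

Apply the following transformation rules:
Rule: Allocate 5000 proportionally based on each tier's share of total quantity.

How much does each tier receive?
premium: 942.62, standard: 2049.18, vip: 2008.2

Step 1: Calculate total quantity = 122
Step 2: Calculate each tier's proportion:
  premium: 23/122 = 18.85% → 942.62
  standard: 50/122 = 40.98% → 2049.18
  vip: 49/122 = 40.16% → 2008.2
Step 3: Verify: sum of allocations ≈ 5000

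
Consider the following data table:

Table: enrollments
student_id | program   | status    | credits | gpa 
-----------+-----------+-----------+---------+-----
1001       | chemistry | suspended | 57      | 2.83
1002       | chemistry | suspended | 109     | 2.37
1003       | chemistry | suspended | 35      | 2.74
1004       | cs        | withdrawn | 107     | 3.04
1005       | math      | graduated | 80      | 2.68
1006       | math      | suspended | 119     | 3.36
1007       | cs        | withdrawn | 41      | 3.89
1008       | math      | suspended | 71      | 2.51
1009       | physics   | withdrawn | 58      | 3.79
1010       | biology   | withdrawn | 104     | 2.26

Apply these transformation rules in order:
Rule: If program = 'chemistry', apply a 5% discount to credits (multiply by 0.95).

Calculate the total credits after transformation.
770.95

Step 1: Records with program = 'chemistry' have total credits = 201
Step 2: Apply multiplier: 201 × 0.95 = 190.95
Step 3: Other records total: 580
Step 4: Final sum = 190.95 + 580 = 770.95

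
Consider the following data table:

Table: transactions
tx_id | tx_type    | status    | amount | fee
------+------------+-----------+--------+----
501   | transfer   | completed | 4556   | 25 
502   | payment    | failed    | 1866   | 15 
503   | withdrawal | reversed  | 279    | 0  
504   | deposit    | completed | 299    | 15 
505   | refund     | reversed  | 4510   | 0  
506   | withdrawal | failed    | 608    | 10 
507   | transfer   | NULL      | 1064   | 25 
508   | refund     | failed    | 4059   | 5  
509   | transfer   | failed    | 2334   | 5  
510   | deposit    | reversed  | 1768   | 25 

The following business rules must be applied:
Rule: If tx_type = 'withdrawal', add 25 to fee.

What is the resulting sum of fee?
175

Step 1: Count records where tx_type = 'withdrawal': 2
Step 2: Total bonus added: 2 × 25 = 50
Step 3: Original sum of fee: 125
Step 4: Final sum = 125 + 50 = 175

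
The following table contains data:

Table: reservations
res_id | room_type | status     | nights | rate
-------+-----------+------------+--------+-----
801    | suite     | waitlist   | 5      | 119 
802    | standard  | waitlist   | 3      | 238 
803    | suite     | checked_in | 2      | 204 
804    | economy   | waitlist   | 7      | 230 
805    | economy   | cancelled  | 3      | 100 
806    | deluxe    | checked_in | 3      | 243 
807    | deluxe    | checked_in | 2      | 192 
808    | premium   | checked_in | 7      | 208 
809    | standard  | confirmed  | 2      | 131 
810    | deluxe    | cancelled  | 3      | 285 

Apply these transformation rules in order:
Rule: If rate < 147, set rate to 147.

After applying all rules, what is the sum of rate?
2041

Step 1: 3 records have rate < 147
Step 2: These records originally summed to 350
Step 3: After setting to minimum: 3 × 147 = 441
Step 4: Unaffected records sum: 1600
Step 5: Final sum = 441 + 1600 = 2041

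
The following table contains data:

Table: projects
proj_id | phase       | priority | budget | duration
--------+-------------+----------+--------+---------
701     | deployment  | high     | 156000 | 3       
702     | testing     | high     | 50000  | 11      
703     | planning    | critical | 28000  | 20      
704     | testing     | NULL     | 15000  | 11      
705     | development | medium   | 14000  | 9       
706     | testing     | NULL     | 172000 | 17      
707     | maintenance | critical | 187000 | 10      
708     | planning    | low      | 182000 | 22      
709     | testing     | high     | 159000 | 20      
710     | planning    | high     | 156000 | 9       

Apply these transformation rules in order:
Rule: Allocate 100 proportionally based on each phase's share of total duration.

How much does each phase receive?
deployment: 2.27, development: 6.82, maintenance: 7.58, planning: 38.64, testing: 44.7

Step 1: Calculate total duration = 132
Step 2: Calculate each phase's proportion:
  deployment: 3/132 = 2.27% → 2.27
  development: 9/132 = 6.82% → 6.82
  maintenance: 10/132 = 7.58% → 7.58
  planning: 51/132 = 38.64% → 38.64
  testing: 59/132 = 44.70% → 44.7
Step 3: Verify: sum of allocations ≈ 100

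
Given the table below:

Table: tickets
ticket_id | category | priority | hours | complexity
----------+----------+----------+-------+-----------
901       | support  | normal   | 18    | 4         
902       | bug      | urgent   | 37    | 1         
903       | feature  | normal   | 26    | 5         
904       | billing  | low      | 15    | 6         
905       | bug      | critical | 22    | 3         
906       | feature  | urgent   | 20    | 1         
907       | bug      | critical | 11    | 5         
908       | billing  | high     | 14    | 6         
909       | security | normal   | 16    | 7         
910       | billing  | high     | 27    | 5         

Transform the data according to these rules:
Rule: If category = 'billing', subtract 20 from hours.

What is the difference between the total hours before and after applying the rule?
60

Step 1: Original sum of hours = 206
Step 2: 3 records have category = 'billing'
Step 3: Each affected record changes by -20
Step 4: Total change = 3 × -20 = -60
Step 5: New sum = 206 + -60 = 146
Step 6: Difference = |146 - 206| = 60
        (Sum decreased by 60)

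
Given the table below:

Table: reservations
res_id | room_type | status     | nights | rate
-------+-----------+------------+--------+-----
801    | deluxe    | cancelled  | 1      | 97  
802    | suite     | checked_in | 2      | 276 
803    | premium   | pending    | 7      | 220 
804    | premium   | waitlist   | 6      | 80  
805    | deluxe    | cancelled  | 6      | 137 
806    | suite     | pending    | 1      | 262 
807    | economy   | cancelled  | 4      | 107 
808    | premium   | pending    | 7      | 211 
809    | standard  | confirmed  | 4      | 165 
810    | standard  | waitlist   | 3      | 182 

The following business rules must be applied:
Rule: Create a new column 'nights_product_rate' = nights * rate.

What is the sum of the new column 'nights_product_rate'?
6864

Step 1: For each record, compute nights * rate
Example calculations:
  1 * 97 = 97
  2 * 276 = 552
  7 * 220 = 1540
  ...
Step 2: Sum all derived values
Step 3: Total = 6864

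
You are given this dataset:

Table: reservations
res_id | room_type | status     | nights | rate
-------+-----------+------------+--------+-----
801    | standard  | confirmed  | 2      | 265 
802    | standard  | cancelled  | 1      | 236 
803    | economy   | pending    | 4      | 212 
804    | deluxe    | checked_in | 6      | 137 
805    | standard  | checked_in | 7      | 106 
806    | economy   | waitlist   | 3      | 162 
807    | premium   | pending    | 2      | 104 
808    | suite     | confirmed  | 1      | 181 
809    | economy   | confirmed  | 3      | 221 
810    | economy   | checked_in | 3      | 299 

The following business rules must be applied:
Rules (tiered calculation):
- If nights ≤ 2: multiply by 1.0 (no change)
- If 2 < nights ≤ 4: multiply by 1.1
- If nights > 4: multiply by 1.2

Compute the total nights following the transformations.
35.9

Step 1: Tier 1 (nights ≤ 2): 4 records, sum = 6 × 1.0 = 6.0
Step 2: Tier 2 (2 < nights ≤ 4): 4 records, sum = 13 × 1.1 = 14.3
Step 3: Tier 3 (nights > 4): 2 records, sum = 13 × 1.2 = 15.6
Step 4: Final sum = 6.0 + 14.3 + 15.6 = 35.9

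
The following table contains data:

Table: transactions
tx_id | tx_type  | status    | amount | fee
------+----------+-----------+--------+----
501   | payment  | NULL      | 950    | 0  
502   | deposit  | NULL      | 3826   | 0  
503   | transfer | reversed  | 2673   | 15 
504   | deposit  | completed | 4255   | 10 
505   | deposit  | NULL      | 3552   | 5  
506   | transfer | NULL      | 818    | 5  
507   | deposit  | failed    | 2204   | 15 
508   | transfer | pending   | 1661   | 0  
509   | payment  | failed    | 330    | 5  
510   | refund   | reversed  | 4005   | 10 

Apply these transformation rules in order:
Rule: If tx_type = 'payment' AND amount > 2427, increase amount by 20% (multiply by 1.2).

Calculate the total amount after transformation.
24274

Step 1: Find records where tx_type = 'payment' AND amount > 2427
Step 2: 0 records match, summing to 0
Step 3: After multiplier: 0 × 1.2 = 0.0
Step 4: Unaffected records sum: 24274
Step 5: Final sum = 0.0 + 24274 = 24274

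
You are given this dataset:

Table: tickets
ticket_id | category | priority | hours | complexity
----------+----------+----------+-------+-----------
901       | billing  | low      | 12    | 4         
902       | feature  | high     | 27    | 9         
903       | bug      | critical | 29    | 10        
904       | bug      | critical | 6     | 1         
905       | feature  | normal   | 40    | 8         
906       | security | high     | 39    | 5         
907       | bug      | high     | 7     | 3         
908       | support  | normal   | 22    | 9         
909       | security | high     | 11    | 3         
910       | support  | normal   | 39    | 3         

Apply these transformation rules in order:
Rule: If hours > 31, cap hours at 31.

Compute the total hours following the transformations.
207

Step 1: 3 records have hours > 31
Step 2: These records originally summed to 118
Step 3: After capping: 3 × 31 = 93
Step 4: Unaffected records sum: 114
Step 5: Final sum = 93 + 114 = 207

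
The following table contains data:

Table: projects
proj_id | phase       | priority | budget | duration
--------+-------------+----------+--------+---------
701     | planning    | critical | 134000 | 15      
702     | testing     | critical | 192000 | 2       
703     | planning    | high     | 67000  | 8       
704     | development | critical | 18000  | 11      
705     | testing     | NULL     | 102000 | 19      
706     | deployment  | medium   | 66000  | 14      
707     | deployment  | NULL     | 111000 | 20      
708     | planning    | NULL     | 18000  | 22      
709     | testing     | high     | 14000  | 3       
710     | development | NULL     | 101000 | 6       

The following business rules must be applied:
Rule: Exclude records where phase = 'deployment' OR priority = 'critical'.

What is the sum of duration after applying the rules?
58

Step 1: Find records where phase = 'deployment' OR priority = 'critical'
Step 2: 5 records match, summing to 62
Step 3: Original sum: 120
Step 4: Remaining sum = 120 - 62 = 58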